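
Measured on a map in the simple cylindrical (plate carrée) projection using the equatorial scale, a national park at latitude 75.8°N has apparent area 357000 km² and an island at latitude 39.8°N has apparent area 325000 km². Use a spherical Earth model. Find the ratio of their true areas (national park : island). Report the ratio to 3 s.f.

0.351

On the plate carrée, areal scale = h·k = 1 × sec φ, so true area = apparent × cos φ.
True area of national park: 357000 × cos(75.8°) = 357000 × 0.2453 = 87570 km².
True area of island: 325000 × cos(39.8°) = 325000 × 0.7683 = 249700 km².
Ratio = 87570 / 249700 ≈ 0.351.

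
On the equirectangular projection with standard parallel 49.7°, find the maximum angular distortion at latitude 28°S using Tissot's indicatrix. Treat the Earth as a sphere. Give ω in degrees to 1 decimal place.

With standard parallel φ₀ = 49.7°, the equirectangular projection gives x = Rλ cos φ₀, y = Rφ, so h = 1 and k = cos 49.7° / cos φ.
At 28°: h = 1.000, k = 0.7325; principal scales a = 1.000, b = 0.7325.
sin(ω/2) = (a − b)/(a + b) = 0.2675/1.733 = 0.1544, so ω = 2 arcsin(0.1544) ≈ 17.8°.

17.8°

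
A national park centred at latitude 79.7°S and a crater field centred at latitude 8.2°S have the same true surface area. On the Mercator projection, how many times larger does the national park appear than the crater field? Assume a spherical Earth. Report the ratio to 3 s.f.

30.6

On Mercator, area is exaggerated by sec²φ = 1/cos²φ.
At 79.7°: sec²(79.7°) = 1/0.1788² = 31.28.
At 8.2°: sec²(8.2°) = 1/0.9898² = 1.021.
Ratio = 31.28/1.021 = cos²(8.2°)/cos²(79.7°) ≈ 30.6.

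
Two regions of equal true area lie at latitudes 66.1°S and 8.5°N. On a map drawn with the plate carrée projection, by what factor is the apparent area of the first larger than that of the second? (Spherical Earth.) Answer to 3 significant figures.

2.44

Plate carrée maps x = Rλ, y = Rφ. The meridian scale is h = 1 and the parallel scale is k = 1/cos φ = sec φ.
Areal scale at 66.1°: h·k = 1.000 × 2.468 = 2.468.
Areal scale at 8.5°: h·k = 1.000 × 1.011 = 1.011.
Ratio = 2.468/1.011 ≈ 2.44.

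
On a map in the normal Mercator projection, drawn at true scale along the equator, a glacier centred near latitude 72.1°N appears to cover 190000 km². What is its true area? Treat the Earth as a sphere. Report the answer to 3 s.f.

Mercator is conformal, so the point scale is isotropic: h = k = sec φ = 1/cos φ.
Areal scale = k² = sec²φ = 1/cos²(72.1°) = 1/0.3074² = 10.59.
True area = apparent / (areal scale) = 190000 / 10.59 ≈ 17900 km².

17900 km²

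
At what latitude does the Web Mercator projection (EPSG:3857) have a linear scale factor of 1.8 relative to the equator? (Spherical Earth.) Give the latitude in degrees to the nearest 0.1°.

Mercator scale is k = sec φ = 1/cos φ.
1/cos φ = 1.8  ⇒  cos φ = 0.5556  ⇒  φ = arccos(0.5556) ≈ 56.3°.

56.3°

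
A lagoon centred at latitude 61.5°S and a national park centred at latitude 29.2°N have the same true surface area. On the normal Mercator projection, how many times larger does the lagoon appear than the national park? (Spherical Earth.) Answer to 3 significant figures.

3.35

Mercator is conformal with k = sec φ, so areal scale = k² = sec²φ.
At 61.5°: sec²(61.5°) = 1/0.4772² = 4.392.
At 29.2°: sec²(29.2°) = 1/0.8729² = 1.312.
Ratio = 4.392/1.312 = cos²(29.2°)/cos²(61.5°) ≈ 3.35.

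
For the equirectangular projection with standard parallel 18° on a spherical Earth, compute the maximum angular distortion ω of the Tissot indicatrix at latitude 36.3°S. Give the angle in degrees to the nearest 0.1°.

9.5°

In the equirectangular projection with standard parallel φ₀ = 18° (x = Rλ cos φ₀, y = Rφ), meridians are true-scale (h = 1) and the parallel scale is k = cos φ₀ / cos φ.
At 36.3°: h = 1.000, k = 1.180; principal scales a = 1.180, b = 1.000.
sin(ω/2) = (a − b)/(a + b) = 0.1801/2.180 = 0.08260, so ω = 2 arcsin(0.08260) ≈ 9.5°.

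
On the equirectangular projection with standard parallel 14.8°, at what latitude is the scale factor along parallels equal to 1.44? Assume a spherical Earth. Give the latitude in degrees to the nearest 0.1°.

With standard parallel φ₀ = 14.8°, the equirectangular projection gives x = Rλ cos φ₀, y = Rφ, so h = 1 and k = cos 14.8° / cos φ.
k = cos φ₀ / cos φ = 1.44  ⇒  cos φ = cos 14.8° / 1.44 = 0.6714.
φ = arccos(0.6714) ≈ 47.8°.

47.8°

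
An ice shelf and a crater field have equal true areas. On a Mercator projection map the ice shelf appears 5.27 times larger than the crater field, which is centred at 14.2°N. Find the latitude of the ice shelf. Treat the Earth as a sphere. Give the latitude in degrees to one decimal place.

Mercator areal scale is sec²φ, so apparent-area ratio = sec²φ₁ / sec²φ₂ = cos²φ₂ / cos²φ₁.
cos²φ₂ / cos²φ₁ = 5.27  ⇒  cos φ₁ = cos 14.2° / √5.27 = 0.9694/2.296 = 0.4223.
φ₁ = arccos(0.4223) ≈ 65.0°.

65.0°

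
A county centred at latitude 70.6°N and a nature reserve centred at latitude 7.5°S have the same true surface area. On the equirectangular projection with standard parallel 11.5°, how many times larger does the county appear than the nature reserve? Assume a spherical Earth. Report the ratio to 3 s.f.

In the equirectangular projection with standard parallel φ₀ = 11.5° (x = Rλ cos φ₀, y = Rφ), meridians are true-scale (h = 1) and the parallel scale is k = cos φ₀ / cos φ.
Areal scale at 70.6°: h·k = 1.000 × 2.950 = 2.950.
Areal scale at 7.5°: h·k = 1.000 × 0.9884 = 0.9884.
Ratio = 2.950/0.9884 ≈ 2.98.

2.98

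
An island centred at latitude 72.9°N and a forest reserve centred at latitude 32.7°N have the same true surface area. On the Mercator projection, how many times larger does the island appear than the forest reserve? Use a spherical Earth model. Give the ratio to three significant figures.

8.19

Mercator is conformal with k = sec φ, so areal scale = k² = sec²φ.
At 72.9°: sec²(72.9°) = 1/0.2940² = 11.57.
At 32.7°: sec²(32.7°) = 1/0.8415² = 1.412.
Ratio = 11.57/1.412 = cos²(32.7°)/cos²(72.9°) ≈ 8.19.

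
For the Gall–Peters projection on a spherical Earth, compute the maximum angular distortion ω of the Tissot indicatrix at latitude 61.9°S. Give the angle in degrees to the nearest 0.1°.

Gall–Peters is a cylindrical equal-area projection with standard parallels at ±45°. For cylindrical equal-area with standard parallel φ₀, h = cos φ / cos φ₀ and k = cos φ₀ / cos φ, so h·k = 1.
At 61.9°: h = 0.6661, k = 1.501; principal scales a = 1.501, b = 0.6661.
sin(ω/2) = (a − b)/(a + b) = 0.8351/2.167 = 0.3853, so ω = 2 arcsin(0.3853) ≈ 45.3°.

45.3°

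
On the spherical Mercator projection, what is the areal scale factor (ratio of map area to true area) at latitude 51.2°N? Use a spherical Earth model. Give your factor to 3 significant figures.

For Mercator, h = k = sec φ (a conformal cylindrical projection has a single point scale, 1/cos φ).
Areal scale = k² = sec²φ = 1/cos²(51.2°) = 1/0.6266² = 2.547.

2.55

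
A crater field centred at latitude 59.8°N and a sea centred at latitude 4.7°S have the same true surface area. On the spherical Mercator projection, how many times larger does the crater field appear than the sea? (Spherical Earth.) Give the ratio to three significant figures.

Mercator areal scale is sec²φ.
At 59.8°: sec²(59.8°) = 1/0.5030² = 3.952.
At 4.7°: sec²(4.7°) = 1/0.9966² = 1.007.
Ratio = 3.952/1.007 = cos²(4.7°)/cos²(59.8°) ≈ 3.93.

3.93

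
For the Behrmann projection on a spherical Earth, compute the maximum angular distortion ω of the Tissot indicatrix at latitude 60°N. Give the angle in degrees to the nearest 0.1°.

60.0°

Behrmann is a cylindrical equal-area projection with standard parallels at ±30°. For cylindrical equal-area with standard parallel φ₀, h = cos φ / cos φ₀ and k = cos φ₀ / cos φ, so h·k = 1.
At 60°: h = 0.5774, k = 1.732; principal scales a = 1.732, b = 0.5774.
sin(ω/2) = (a − b)/(a + b) = 1.155/2.309 = 0.5000, so ω = 2 arcsin(0.5000) ≈ 60.0°.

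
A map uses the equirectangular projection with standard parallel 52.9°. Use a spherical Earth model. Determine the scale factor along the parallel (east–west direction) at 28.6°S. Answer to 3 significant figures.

0.687

In the equirectangular projection with standard parallel φ₀ = 52.9° (x = Rλ cos φ₀, y = Rφ), meridians are true-scale (h = 1) and the parallel scale is k = cos φ₀ / cos φ.
k = cos 52.9° / cos 28.6° = 0.6032/0.8780 = 0.6870.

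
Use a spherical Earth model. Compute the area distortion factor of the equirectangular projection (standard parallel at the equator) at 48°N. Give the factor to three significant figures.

For the equirectangular projection with φ₀ = 0 (plate carrée), h = 1 along meridians and k = sec φ along parallels.
Areal scale = h·k = 1 × sec φ; at 48°, h = 1.000, k = 1.494, so h·k = 1.494.

1.49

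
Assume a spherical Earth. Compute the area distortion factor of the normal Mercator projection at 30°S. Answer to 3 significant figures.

For Mercator, h = k = sec φ (a conformal cylindrical projection has a single point scale, 1/cos φ).
Areal scale = k² = sec²φ = 1/cos²(30°) = 1/0.8660² = 1.333.

1.33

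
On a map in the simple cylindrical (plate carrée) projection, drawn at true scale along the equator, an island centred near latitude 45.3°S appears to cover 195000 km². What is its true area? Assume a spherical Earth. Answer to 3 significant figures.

For the equirectangular projection with φ₀ = 0 (plate carrée), h = 1 along meridians and k = sec φ along parallels.
Areal scale = h·k = 1 × sec φ; at 45.3°, h = 1.000, k = 1.422, so h·k = 1.422.
True area = apparent / (areal scale) = 195000 / 1.422 ≈ 137000 km².

137000 km²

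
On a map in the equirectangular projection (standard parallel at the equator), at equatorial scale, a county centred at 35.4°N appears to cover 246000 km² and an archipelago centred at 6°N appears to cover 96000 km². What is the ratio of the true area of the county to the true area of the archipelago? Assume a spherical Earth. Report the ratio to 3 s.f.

Plate carrée has h = 1 and k = sec φ, giving areal scale sec φ; true area = (apparent area) · cos φ.
True area of county: 246000 × cos(35.4°) = 246000 × 0.8151 = 200500 km².
True area of archipelago: 96000 × cos(6°) = 96000 × 0.9945 = 95470 km².
Ratio = 200500 / 95470 ≈ 2.10.

2.10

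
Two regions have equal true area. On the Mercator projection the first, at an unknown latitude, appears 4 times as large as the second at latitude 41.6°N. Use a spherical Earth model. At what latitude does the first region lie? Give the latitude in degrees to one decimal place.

68.0°

Mercator areal scale is sec²φ, so apparent-area ratio = sec²φ₁ / sec²φ₂ = cos²φ₂ / cos²φ₁.
cos²φ₂ / cos²φ₁ = 4  ⇒  cos φ₁ = cos 41.6° / √4 = 0.7478/2.000 = 0.3739.
φ₁ = arccos(0.3739) ≈ 68.0°.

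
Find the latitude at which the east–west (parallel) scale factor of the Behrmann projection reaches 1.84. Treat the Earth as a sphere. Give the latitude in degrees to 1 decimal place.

61.9°

Behrmann is a cylindrical equal-area projection with standard parallels at ±30°. Cylindrical equal-area (φ₀ = 30°): h = cos φ / cos 30° along meridians, k = cos 30° / cos φ along parallels; h·k = 1.
k = cos φ₀ / cos φ = 1.84  ⇒  cos φ = cos 30° / 1.84 = 0.4707.
φ = arccos(0.4707) ≈ 61.9°.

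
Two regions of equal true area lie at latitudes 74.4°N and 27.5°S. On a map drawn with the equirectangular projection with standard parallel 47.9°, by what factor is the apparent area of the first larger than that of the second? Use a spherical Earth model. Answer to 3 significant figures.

3.30

In the equirectangular projection with standard parallel φ₀ = 47.9° (x = Rλ cos φ₀, y = Rφ), meridians are true-scale (h = 1) and the parallel scale is k = cos φ₀ / cos φ.
Areal scale at 74.4°: h·k = 1.000 × 2.493 = 2.493.
Areal scale at 27.5°: h·k = 1.000 × 0.7558 = 0.7558.
Ratio = 2.493/0.7558 ≈ 3.30.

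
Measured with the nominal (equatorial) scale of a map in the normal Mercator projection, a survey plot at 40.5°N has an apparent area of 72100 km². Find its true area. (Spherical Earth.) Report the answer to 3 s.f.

41700 km²

The Mercator projection is conformal; its linear scale factor is the same in every direction and equals sec φ = 1/cos φ.
Areal scale = k² = sec²φ = 1/cos²(40.5°) = 1/0.7604² = 1.729.
True area = apparent / (areal scale) = 72100 / 1.729 ≈ 41700 km².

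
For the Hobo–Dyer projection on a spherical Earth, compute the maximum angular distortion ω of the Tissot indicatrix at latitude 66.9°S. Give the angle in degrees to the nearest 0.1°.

The Hobo–Dyer projection is cylindrical equal-area with φ₀ = 37.5°. Cylindrical equal-area (φ₀ = 37.5°): h = cos φ / cos 37.5° along meridians, k = cos 37.5° / cos φ along parallels; h·k = 1.
At 66.9°: h = 0.4945, k = 2.022; principal scales a = 2.022, b = 0.4945.
sin(ω/2) = (a − b)/(a + b) = 1.528/2.517 = 0.6070, so ω = 2 arcsin(0.6070) ≈ 74.7°.

74.7°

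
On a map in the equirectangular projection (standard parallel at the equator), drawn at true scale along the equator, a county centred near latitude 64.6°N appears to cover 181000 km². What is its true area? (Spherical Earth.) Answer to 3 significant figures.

77600 km²

For the equirectangular projection with φ₀ = 0 (plate carrée), h = 1 along meridians and k = sec φ along parallels.
Areal scale = h·k = 1 × sec φ; at 64.6°, h = 1.000, k = 2.331, so h·k = 2.331.
True area = apparent / (areal scale) = 181000 / 2.331 ≈ 77600 km².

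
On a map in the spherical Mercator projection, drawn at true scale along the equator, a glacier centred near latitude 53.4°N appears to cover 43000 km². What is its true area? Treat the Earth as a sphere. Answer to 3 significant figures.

Mercator is conformal, so the point scale is isotropic: h = k = sec φ = 1/cos φ.
Areal scale = k² = sec²φ = 1/cos²(53.4°) = 1/0.5962² = 2.813.
True area = apparent / (areal scale) = 43000 / 2.813 ≈ 15300 km².

15300 km²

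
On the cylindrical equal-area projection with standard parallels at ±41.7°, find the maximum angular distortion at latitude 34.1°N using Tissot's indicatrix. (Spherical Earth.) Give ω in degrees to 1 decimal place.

A cylindrical equal-area projection with standard parallel φ₀ has meridian scale h = cos φ / cos φ₀ and parallel scale k = cos φ₀ / cos φ (so areas are preserved, h·k = 1).
At 34.1°: h = 1.109, k = 0.9017; principal scales a = 1.109, b = 0.9017.
sin(ω/2) = (a − b)/(a + b) = 0.2074/2.011 = 0.1031, so ω = 2 arcsin(0.1031) ≈ 11.8°.

11.8°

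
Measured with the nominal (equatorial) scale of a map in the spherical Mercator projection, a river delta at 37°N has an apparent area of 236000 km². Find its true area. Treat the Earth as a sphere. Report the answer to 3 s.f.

For Mercator, h = k = sec φ (a conformal cylindrical projection has a single point scale, 1/cos φ).
Areal scale = k² = sec²φ = 1/cos²(37°) = 1/0.7986² = 1.568.
True area = apparent / (areal scale) = 236000 / 1.568 ≈ 151000 km².

151000 km²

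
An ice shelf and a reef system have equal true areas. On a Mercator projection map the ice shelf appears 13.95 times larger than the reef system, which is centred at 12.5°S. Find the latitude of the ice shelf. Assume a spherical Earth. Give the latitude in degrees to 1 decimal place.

Mercator areal scale is sec²φ, so apparent-area ratio = sec²φ₁ / sec²φ₂ = cos²φ₂ / cos²φ₁.
cos²φ₂ / cos²φ₁ = 13.95  ⇒  cos φ₁ = cos 12.5° / √13.95 = 0.9763/3.735 = 0.2614.
φ₁ = arccos(0.2614) ≈ 74.8°.

74.8°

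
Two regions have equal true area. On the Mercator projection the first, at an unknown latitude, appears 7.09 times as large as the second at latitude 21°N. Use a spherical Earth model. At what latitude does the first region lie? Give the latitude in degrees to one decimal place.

For equal true areas on Mercator, apparent areas scale as sec²φ, so the ratio is cos²φ₂ / cos²φ₁.
cos²φ₂ / cos²φ₁ = 7.09  ⇒  cos φ₁ = cos 21° / √7.09 = 0.9336/2.663 = 0.3506.
φ₁ = arccos(0.3506) ≈ 69.5°.

69.5°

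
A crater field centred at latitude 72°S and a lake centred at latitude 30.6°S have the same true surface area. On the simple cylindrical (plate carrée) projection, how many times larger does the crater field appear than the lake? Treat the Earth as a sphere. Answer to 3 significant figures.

For the equirectangular projection with φ₀ = 0 (plate carrée), h = 1 along meridians and k = sec φ along parallels.
Areal scale at 72°: h·k = 1.000 × 3.236 = 3.236.
Areal scale at 30.6°: h·k = 1.000 × 1.162 = 1.162.
Ratio = 3.236/1.162 ≈ 2.79.

2.79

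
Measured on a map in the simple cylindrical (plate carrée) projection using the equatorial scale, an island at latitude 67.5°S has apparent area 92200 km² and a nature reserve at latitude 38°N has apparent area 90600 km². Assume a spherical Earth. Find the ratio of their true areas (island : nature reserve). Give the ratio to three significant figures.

0.494

On the plate carrée, areal scale = h·k = 1 × sec φ, so true area = apparent × cos φ.
True area of island: 92200 × cos(67.5°) = 92200 × 0.3827 = 35280 km².
True area of nature reserve: 90600 × cos(38°) = 90600 × 0.7880 = 71390 km².
Ratio = 35280 / 71390 ≈ 0.494.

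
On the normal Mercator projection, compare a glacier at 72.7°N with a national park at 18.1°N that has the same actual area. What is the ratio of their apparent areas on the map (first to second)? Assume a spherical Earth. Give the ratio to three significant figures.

On Mercator, area is exaggerated by sec²φ = 1/cos²φ.
At 72.7°: sec²(72.7°) = 1/0.2974² = 11.31.
At 18.1°: sec²(18.1°) = 1/0.9505² = 1.107.
Ratio = 11.31/1.107 = cos²(18.1°)/cos²(72.7°) ≈ 10.2.

10.2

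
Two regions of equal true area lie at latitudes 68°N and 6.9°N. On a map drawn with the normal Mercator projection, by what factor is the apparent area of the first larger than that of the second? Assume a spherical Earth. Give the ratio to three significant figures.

On Mercator, area is exaggerated by sec²φ = 1/cos²φ.
At 68°: sec²(68°) = 1/0.3746² = 7.126.
At 6.9°: sec²(6.9°) = 1/0.9928² = 1.015.
Ratio = 7.126/1.015 = cos²(6.9°)/cos²(68°) ≈ 7.02.

7.02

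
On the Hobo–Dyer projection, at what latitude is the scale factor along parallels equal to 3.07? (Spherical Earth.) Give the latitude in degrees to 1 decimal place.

75.0°

Hobo–Dyer is a cylindrical equal-area projection with standard parallels at ±37.5°. For cylindrical equal-area with standard parallel φ₀, h = cos φ / cos φ₀ and k = cos φ₀ / cos φ, so h·k = 1.
k = cos φ₀ / cos φ = 3.07  ⇒  cos φ = cos 37.5° / 3.07 = 0.2584.
φ = arccos(0.2584) ≈ 75.0°.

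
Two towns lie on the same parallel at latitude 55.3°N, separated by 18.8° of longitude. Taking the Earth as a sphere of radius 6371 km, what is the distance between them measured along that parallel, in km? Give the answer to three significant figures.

Arc length along a parallel = R cos φ · Δλ (with Δλ in radians).
= 6371 × cos 55.3° × (18.8° × π/180) = 6371 × 0.5693 × 0.3281 ≈ 1190 km.

1190 km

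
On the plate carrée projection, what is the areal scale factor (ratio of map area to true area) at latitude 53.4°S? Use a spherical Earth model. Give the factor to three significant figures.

Plate carrée maps x = Rλ, y = Rφ. The meridian scale is h = 1 and the parallel scale is k = 1/cos φ = sec φ.
Areal scale = h·k = 1 × sec φ; at 53.4°, h = 1.000, k = 1.677, so h·k = 1.677.

1.68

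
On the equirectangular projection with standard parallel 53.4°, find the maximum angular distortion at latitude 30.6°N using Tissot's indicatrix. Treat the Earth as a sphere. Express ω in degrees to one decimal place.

20.9°

With standard parallel φ₀ = 53.4°, the equirectangular projection gives x = Rλ cos φ₀, y = Rφ, so h = 1 and k = cos 53.4° / cos φ.
At 30.6°: h = 1.000, k = 0.6927; principal scales a = 1.000, b = 0.6927.
sin(ω/2) = (a − b)/(a + b) = 0.3073/1.693 = 0.1816, so ω = 2 arcsin(0.1816) ≈ 20.9°.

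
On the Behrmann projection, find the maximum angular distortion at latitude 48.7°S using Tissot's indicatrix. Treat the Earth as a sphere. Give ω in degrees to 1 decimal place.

The Behrmann projection is cylindrical equal-area with φ₀ = 30°. For cylindrical equal-area with standard parallel φ₀, h = cos φ / cos φ₀ and k = cos φ₀ / cos φ, so h·k = 1.
At 48.7°: h = 0.7621, k = 1.312; principal scales a = 1.312, b = 0.7621.
sin(ω/2) = (a − b)/(a + b) = 0.5501/2.074 = 0.2652, so ω = 2 arcsin(0.2652) ≈ 30.8°.

30.8°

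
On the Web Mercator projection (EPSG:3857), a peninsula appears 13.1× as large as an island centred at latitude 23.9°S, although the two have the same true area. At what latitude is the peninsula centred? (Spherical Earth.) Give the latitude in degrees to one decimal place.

75.4°

For equal true areas on Mercator, apparent areas scale as sec²φ, so the ratio is cos²φ₂ / cos²φ₁.
cos²φ₂ / cos²φ₁ = 13.1  ⇒  cos φ₁ = cos 23.9° / √13.1 = 0.9143/3.619 = 0.2526.
φ₁ = arccos(0.2526) ≈ 75.4°.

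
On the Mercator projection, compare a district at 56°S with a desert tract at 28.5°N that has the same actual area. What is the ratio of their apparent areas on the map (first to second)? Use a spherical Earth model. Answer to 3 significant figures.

Mercator is conformal with k = sec φ, so areal scale = k² = sec²φ.
At 56°: sec²(56°) = 1/0.5592² = 3.198.
At 28.5°: sec²(28.5°) = 1/0.8788² = 1.295.
Ratio = 3.198/1.295 = cos²(28.5°)/cos²(56°) ≈ 2.47.

2.47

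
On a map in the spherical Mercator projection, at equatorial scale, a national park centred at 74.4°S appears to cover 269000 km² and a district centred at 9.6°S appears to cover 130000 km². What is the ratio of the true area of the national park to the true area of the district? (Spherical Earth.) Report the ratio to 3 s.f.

On Mercator the areal scale is sec²φ, so true area = apparent × cos²φ.
True area of national park: 269000 × cos²(74.4°) = 269000 × 0.07232 = 19450 km².
True area of district: 130000 × cos²(9.6°) = 130000 × 0.9722 = 126400 km².
Ratio = 19450 / 126400 ≈ 0.154.

0.154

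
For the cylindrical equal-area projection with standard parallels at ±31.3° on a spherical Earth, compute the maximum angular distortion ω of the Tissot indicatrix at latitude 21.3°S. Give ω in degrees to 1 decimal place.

9.9°

A cylindrical equal-area projection with standard parallel φ₀ has meridian scale h = cos φ / cos φ₀ and parallel scale k = cos φ₀ / cos φ (so areas are preserved, h·k = 1).
At 21.3°: h = 1.090, k = 0.9171; principal scales a = 1.090, b = 0.9171.
sin(ω/2) = (a − b)/(a + b) = 0.1733/2.007 = 0.08632, so ω = 2 arcsin(0.08632) ≈ 9.9°.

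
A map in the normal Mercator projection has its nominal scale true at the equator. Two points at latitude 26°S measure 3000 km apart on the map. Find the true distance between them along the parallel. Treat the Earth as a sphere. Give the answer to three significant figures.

For Mercator, h = k = sec φ (a conformal cylindrical projection has a single point scale, 1/cos φ).
Along the parallel at 26°, map distances are exaggerated by k = sec 26° = 1.113.
True distance = 3000 / 1.113 = 3000 × cos 26° ≈ 2700 km.

2700 km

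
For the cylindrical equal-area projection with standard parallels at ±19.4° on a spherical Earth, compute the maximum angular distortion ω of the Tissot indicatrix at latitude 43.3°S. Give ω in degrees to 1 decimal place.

Cylindrical equal-area (φ₀ = 19.4°): h = cos φ / cos 19.4° along meridians, k = cos 19.4° / cos φ along parallels; h·k = 1.
At 43.3°: h = 0.7716, k = 1.296; principal scales a = 1.296, b = 0.7716.
sin(ω/2) = (a − b)/(a + b) = 0.5245/2.068 = 0.2537, so ω = 2 arcsin(0.2537) ≈ 29.4°.

29.4°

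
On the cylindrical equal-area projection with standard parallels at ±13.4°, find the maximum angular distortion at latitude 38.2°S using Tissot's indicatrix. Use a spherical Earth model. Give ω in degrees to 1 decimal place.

24.3°

Cylindrical equal-area (φ₀ = 13.4°): h = cos φ / cos 13.4° along meridians, k = cos 13.4° / cos φ along parallels; h·k = 1.
At 38.2°: h = 0.8078, k = 1.238; principal scales a = 1.238, b = 0.8078.
sin(ω/2) = (a − b)/(a + b) = 0.4300/2.046 = 0.2102, so ω = 2 arcsin(0.2102) ≈ 24.3°.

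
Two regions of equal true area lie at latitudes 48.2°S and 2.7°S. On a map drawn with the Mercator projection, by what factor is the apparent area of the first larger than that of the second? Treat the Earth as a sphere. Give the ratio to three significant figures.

2.25

On Mercator, area is exaggerated by sec²φ = 1/cos²φ.
At 48.2°: sec²(48.2°) = 1/0.6665² = 2.251.
At 2.7°: sec²(2.7°) = 1/0.9989² = 1.002.
Ratio = 2.251/1.002 = cos²(2.7°)/cos²(48.2°) ≈ 2.25.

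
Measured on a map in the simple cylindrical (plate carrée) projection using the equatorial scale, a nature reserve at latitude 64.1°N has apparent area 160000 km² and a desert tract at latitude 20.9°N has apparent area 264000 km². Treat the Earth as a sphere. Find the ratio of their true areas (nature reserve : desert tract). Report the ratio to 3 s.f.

Plate carrée has h = 1 and k = sec φ, giving areal scale sec φ; true area = (apparent area) · cos φ.
True area of nature reserve: 160000 × cos(64.1°) = 160000 × 0.4368 = 69890 km².
True area of desert tract: 264000 × cos(20.9°) = 264000 × 0.9342 = 246600 km².
Ratio = 69890 / 246600 ≈ 0.283.

0.283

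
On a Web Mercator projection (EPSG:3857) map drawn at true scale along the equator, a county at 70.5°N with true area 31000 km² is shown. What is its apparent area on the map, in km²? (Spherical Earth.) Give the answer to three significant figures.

Mercator is conformal, so the point scale is isotropic: h = k = sec φ = 1/cos φ.
Areal scale = k² = sec²φ = 1/cos²(70.5°) = 1/0.3338² = 8.974.
Apparent area = 31000 × 8.974 ≈ 278000 km².

278000 km²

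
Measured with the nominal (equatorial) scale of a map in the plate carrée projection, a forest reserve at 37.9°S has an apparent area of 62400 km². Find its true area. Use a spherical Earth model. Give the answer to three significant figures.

Plate carrée maps x = Rλ, y = Rφ. The meridian scale is h = 1 and the parallel scale is k = 1/cos φ = sec φ.
Areal scale = h·k = 1 × sec φ; at 37.9°, h = 1.000, k = 1.267, so h·k = 1.267.
True area = apparent / (areal scale) = 62400 / 1.267 ≈ 49200 km².

49200 km²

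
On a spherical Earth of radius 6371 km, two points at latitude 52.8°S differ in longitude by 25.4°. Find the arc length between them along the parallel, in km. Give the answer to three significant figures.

Arc length along a parallel = R cos φ · Δλ (with Δλ in radians).
= 6371 × cos 52.8° × (25.4° × π/180) = 6371 × 0.6046 × 0.4433 ≈ 1710 km.

1710 km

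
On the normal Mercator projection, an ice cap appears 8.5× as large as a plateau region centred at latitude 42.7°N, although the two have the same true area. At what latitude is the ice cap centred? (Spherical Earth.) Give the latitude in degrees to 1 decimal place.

On Mercator, (apparent₁)/(apparent₂) = sec²φ₁ / sec²φ₂ when true areas are equal.
cos²φ₂ / cos²φ₁ = 8.5  ⇒  cos φ₁ = cos 42.7° / √8.5 = 0.7349/2.915 = 0.2521.
φ₁ = arccos(0.2521) ≈ 75.4°.

75.4°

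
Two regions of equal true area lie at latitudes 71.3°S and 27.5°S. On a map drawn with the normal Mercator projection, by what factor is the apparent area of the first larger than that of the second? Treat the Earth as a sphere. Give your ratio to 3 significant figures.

Mercator is conformal with k = sec φ, so areal scale = k² = sec²φ.
At 71.3°: sec²(71.3°) = 1/0.3206² = 9.728.
At 27.5°: sec²(27.5°) = 1/0.8870² = 1.271.
Ratio = 9.728/1.271 = cos²(27.5°)/cos²(71.3°) ≈ 7.65.

7.65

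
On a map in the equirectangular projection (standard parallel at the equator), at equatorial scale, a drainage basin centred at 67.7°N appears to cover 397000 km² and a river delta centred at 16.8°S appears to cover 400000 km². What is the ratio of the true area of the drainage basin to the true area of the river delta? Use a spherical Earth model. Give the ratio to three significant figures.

0.393

Plate carrée has h = 1 and k = sec φ, giving areal scale sec φ; true area = (apparent area) · cos φ.
True area of drainage basin: 397000 × cos(67.7°) = 397000 × 0.3795 = 150600 km².
True area of river delta: 400000 × cos(16.8°) = 400000 × 0.9573 = 382900 km².
Ratio = 150600 / 382900 ≈ 0.393.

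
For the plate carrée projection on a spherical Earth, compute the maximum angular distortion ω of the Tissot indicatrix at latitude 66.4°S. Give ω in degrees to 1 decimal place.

50.7°

For the equirectangular projection with φ₀ = 0 (plate carrée), h = 1 along meridians and k = sec φ along parallels.
At 66.4°: h = 1.000, k = 2.498; principal scales a = 2.498, b = 1.000.
sin(ω/2) = (a − b)/(a + b) = 1.498/3.498 = 0.4282, so ω = 2 arcsin(0.4282) ≈ 50.7°.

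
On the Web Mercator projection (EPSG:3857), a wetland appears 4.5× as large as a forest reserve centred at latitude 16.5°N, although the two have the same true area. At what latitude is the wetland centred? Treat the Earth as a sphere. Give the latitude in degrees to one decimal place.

On Mercator, (apparent₁)/(apparent₂) = sec²φ₁ / sec²φ₂ when true areas are equal.
cos²φ₂ / cos²φ₁ = 4.5  ⇒  cos φ₁ = cos 16.5° / √4.5 = 0.9588/2.121 = 0.4520.
φ₁ = arccos(0.4520) ≈ 63.1°.

63.1°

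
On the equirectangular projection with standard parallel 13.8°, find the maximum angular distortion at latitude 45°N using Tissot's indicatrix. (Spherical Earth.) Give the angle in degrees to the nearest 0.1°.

18.1°

With standard parallel φ₀ = 13.8°, the equirectangular projection gives x = Rλ cos φ₀, y = Rφ, so h = 1 and k = cos 13.8° / cos φ.
At 45°: h = 1.000, k = 1.373; principal scales a = 1.373, b = 1.000.
sin(ω/2) = (a − b)/(a + b) = 0.3734/2.373 = 0.1573, so ω = 2 arcsin(0.1573) ≈ 18.1°.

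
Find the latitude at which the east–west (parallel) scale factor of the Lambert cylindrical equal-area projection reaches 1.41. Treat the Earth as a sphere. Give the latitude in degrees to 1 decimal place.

The Lambert cylindrical equal-area projection is the cylindrical equal-area projection with its standard parallel at the equator (φ₀ = 0). Cylindrical equal-area (φ₀ = 0°): h = cos φ / cos 0° along meridians, k = cos 0° / cos φ along parallels; h·k = 1.
k = cos φ₀ / cos φ = 1.41  ⇒  cos φ = cos 0° / 1.41 = 0.7092.
φ = arccos(0.7092) ≈ 44.8°.

44.8°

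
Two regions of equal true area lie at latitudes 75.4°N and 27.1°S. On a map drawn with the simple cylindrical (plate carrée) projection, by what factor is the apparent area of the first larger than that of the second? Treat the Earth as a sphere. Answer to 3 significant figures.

In the plate carrée (x = Rλ, y = Rφ), meridians are true-scale (h = 1) and parallels are stretched by k = sec φ.
Areal scale at 75.4°: h·k = 1.000 × 3.967 = 3.967.
Areal scale at 27.1°: h·k = 1.000 × 1.123 = 1.123.
Ratio = 3.967/1.123 ≈ 3.53.

3.53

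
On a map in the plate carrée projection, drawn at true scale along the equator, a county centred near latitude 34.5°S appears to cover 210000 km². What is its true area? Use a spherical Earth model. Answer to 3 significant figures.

173000 km²

Plate carrée maps x = Rλ, y = Rφ. The meridian scale is h = 1 and the parallel scale is k = 1/cos φ = sec φ.
Areal scale = h·k = 1 × sec φ; at 34.5°, h = 1.000, k = 1.213, so h·k = 1.213.
True area = apparent / (areal scale) = 210000 / 1.213 ≈ 173000 km².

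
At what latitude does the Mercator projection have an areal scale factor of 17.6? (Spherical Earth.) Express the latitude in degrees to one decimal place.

Mercator areal scale is sec²φ.
sec²φ = 17.6  ⇒  cos²φ = 0.05682  ⇒  cos φ = 0.2384.
φ = arccos(0.2384) ≈ 76.2°.

76.2°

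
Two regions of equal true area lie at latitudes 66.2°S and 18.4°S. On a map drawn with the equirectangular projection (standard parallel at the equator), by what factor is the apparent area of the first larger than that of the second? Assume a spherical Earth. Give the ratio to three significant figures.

For the equirectangular projection with φ₀ = 0 (plate carrée), h = 1 along meridians and k = sec φ along parallels.
Areal scale at 66.2°: h·k = 1.000 × 2.478 = 2.478.
Areal scale at 18.4°: h·k = 1.000 × 1.054 = 1.054.
Ratio = 2.478/1.054 ≈ 2.35.

2.35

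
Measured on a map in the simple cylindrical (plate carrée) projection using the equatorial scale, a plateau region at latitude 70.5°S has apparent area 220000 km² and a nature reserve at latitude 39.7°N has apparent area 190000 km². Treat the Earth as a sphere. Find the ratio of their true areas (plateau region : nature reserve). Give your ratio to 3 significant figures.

On the plate carrée, areal scale = h·k = 1 × sec φ, so true area = apparent × cos φ.
True area of plateau region: 220000 × cos(70.5°) = 220000 × 0.3338 = 73440 km².
True area of nature reserve: 190000 × cos(39.7°) = 190000 × 0.7694 = 146200 km².
Ratio = 73440 / 146200 ≈ 0.502.

0.502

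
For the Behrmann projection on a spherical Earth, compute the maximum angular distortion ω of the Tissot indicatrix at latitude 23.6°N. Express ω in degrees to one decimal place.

The Behrmann projection is cylindrical equal-area with φ₀ = 30°. A cylindrical equal-area projection with standard parallel φ₀ has meridian scale h = cos φ / cos φ₀ and parallel scale k = cos φ₀ / cos φ (so areas are preserved, h·k = 1).
At 23.6°: h = 1.058, k = 0.9451; principal scales a = 1.058, b = 0.9451.
sin(ω/2) = (a − b)/(a + b) = 0.1131/2.003 = 0.05644, so ω = 2 arcsin(0.05644) ≈ 6.5°.

6.5°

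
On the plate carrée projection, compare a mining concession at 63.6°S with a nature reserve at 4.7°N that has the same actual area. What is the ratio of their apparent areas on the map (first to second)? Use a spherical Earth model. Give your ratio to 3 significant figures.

2.24

In the plate carrée (x = Rλ, y = Rφ), meridians are true-scale (h = 1) and parallels are stretched by k = sec φ.
Areal scale at 63.6°: h·k = 1.000 × 2.249 = 2.249.
Areal scale at 4.7°: h·k = 1.000 × 1.003 = 1.003.
Ratio = 2.249/1.003 ≈ 2.24.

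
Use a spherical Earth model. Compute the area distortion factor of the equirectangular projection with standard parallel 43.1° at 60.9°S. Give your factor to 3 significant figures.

1.50

The equidistant cylindrical projection with φ₀ = 43.1° has h = 1 (meridians true) and k = cos φ₀ / cos φ along parallels.
Areal scale = h·k = 1 × cos φ₀ / cos φ; at 60.9°, h = 1.000, k = 1.501, so h·k = 1.501.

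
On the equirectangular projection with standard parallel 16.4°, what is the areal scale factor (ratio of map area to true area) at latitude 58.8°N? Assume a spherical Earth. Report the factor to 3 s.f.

1.85

With standard parallel φ₀ = 16.4°, the equirectangular projection gives x = Rλ cos φ₀, y = Rφ, so h = 1 and k = cos 16.4° / cos φ.
Areal scale = h·k = 1 × cos φ₀ / cos φ; at 58.8°, h = 1.000, k = 1.852, so h·k = 1.852.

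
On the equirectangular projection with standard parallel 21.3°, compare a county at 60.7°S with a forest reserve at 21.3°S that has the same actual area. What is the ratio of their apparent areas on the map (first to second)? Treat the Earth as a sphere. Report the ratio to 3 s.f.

1.90

With standard parallel φ₀ = 21.3°, the equirectangular projection gives x = Rλ cos φ₀, y = Rφ, so h = 1 and k = cos 21.3° / cos φ.
Areal scale at 60.7°: h·k = 1.000 × 1.904 = 1.904.
Areal scale at 21.3°: h·k = 1.000 × 1.000 = 1.000.
Ratio = 1.904/1.000 ≈ 1.90.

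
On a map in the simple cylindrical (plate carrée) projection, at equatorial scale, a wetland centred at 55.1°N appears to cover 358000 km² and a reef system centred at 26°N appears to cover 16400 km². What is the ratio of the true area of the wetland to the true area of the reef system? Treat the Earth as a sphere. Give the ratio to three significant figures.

On the plate carrée, areal scale = h·k = 1 × sec φ, so true area = apparent × cos φ.
True area of wetland: 358000 × cos(55.1°) = 358000 × 0.5721 = 204800 km².
True area of reef system: 16400 × cos(26°) = 16400 × 0.8988 = 14740 km².
Ratio = 204800 / 14740 ≈ 13.9.

13.9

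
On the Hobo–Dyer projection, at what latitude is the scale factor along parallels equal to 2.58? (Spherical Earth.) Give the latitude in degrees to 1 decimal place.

72.1°

The Hobo–Dyer projection is cylindrical equal-area with φ₀ = 37.5°. For cylindrical equal-area with standard parallel φ₀, h = cos φ / cos φ₀ and k = cos φ₀ / cos φ, so h·k = 1.
k = cos φ₀ / cos φ = 2.58  ⇒  cos φ = cos 37.5° / 2.58 = 0.3075.
φ = arccos(0.3075) ≈ 72.1°.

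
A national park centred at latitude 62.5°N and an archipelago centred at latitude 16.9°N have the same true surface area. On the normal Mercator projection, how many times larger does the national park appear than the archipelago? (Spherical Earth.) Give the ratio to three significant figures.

4.29

Mercator is conformal with k = sec φ, so areal scale = k² = sec²φ.
At 62.5°: sec²(62.5°) = 1/0.4617² = 4.690.
At 16.9°: sec²(16.9°) = 1/0.9568² = 1.092.
Ratio = 4.690/1.092 = cos²(16.9°)/cos²(62.5°) ≈ 4.29.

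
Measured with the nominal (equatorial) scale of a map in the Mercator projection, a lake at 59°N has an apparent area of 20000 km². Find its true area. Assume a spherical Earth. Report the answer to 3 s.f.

5310 km²

For Mercator, h = k = sec φ (a conformal cylindrical projection has a single point scale, 1/cos φ).
Areal scale = k² = sec²φ = 1/cos²(59°) = 1/0.5150² = 3.770.
True area = apparent / (areal scale) = 20000 / 3.770 ≈ 5310 km².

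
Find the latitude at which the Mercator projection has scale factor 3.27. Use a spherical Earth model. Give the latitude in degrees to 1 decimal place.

72.2°

Mercator scale is k = sec φ = 1/cos φ.
1/cos φ = 3.27  ⇒  cos φ = 0.3058  ⇒  φ = arccos(0.3058) ≈ 72.2°.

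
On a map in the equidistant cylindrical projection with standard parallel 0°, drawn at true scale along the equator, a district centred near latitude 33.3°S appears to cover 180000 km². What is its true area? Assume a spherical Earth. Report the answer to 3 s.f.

In the plate carrée (x = Rλ, y = Rφ), meridians are true-scale (h = 1) and parallels are stretched by k = sec φ.
Areal scale = h·k = 1 × sec φ; at 33.3°, h = 1.000, k = 1.196, so h·k = 1.196.
True area = apparent / (areal scale) = 180000 / 1.196 ≈ 150000 km².

150000 km²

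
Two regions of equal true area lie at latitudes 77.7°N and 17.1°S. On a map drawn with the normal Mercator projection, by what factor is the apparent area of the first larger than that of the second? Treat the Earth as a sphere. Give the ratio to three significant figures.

20.1

On Mercator, area is exaggerated by sec²φ = 1/cos²φ.
At 77.7°: sec²(77.7°) = 1/0.2130² = 22.04.
At 17.1°: sec²(17.1°) = 1/0.9558² = 1.095.
Ratio = 22.04/1.095 = cos²(17.1°)/cos²(77.7°) ≈ 20.1.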